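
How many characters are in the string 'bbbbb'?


String: 'bbbbb'
Counting characters:
  'b' appears 5 time(s)
Total length = 0 + 5 = 5

5


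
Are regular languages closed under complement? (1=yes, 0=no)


Regular languages are closed under:
- Union (DFA product construction)
- Intersection (DFA product construction)
- Complement (swap accept/reject states)
- Concatenation (NFA construction)
- Kleene star (NFA construction)
complement is in this list
Therefore: closed

1


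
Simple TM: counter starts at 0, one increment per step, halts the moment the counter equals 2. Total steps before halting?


Counter starts at 0. Counting sequence:
  Step 1: counter = 1
  Step 2: counter = 2
Counter reached 2 -> halt
Total steps = 2

2


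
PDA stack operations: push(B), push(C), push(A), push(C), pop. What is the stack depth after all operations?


Tracing stack operations:
  push(B) -> stack = [B], depth=1
  push(C) -> stack = [B,C], depth=2
  push(A) -> stack = [B,C,A], depth=3
  push(C) -> stack = [B,C,A,C], depth=4
  pop -> removed C, stack = [B,C,A], depth=3
Final depth = 3

3


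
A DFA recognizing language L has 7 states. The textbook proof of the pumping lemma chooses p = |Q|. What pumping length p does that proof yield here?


Pumping lemma for regular languages (standard proof):
Take p = |Q|, the number of DFA states.
Any string of length >= |Q| passes through |Q|+1 states while reading its first |Q| symbols,
so by pigeonhole some state repeats, giving the loop that can be pumped.
Here |Q| = 7
Therefore the proof uses p = 7

7


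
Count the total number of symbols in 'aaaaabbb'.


String: 'aaaaabbb'
Counting characters:
  'a' appears 5 time(s)
  'b' appears 3 time(s)
Total length = 5 + 3 = 8

8


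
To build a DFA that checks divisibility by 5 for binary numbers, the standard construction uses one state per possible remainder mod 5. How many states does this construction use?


Divisibility by 5 is tracked via the remainder mod 5: 0, 1, ..., 4
The construction assigns one state to each remainder
Number of remainders = 5

5


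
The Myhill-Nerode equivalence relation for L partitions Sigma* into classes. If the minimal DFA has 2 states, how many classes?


Myhill-Nerode theorem:
Number of equivalence classes = number of states in minimal DFA
Minimal DFA states = 2
Therefore equivalence classes = 2

2


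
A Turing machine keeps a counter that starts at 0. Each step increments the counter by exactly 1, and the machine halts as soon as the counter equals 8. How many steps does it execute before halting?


Counter starts at 0. Counting sequence:
  Step 1: counter = 1
  Step 2: counter = 2
  Step 3: counter = 3
  Step 4: counter = 4
  Step 5: counter = 5
  Step 6: counter = 6
  Step 7: counter = 7
  Step 8: counter = 8
Counter reached 8 -> halt
Total steps = 8

8


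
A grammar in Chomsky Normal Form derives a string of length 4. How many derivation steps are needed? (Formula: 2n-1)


Chomsky Normal Form derivation:
String length n = 4
Each step either:
  - Splits a nonterminal into two (n-1 such steps)
  - Converts a nonterminal to terminal (n such steps)
Total = (n-1) + n = 2n - 1
= 2(4) - 1
= 8 - 1
= 7

7


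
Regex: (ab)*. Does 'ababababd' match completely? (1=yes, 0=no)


Pattern: (ab)*
String: 'ababababd'
Pattern requires: zero or more repetitions of 'ab'
Length 9 is odd -> cannot be (ab)* -> no match
Result: 0

0


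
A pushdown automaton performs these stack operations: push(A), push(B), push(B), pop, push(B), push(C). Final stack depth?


Tracing stack operations:
  push(A) -> stack = [A], depth=1
  push(B) -> stack = [A,B], depth=2
  push(B) -> stack = [A,B,B], depth=3
  pop -> removed B, stack = [A,B], depth=2
  push(B) -> stack = [A,B,B], depth=3
  push(C) -> stack = [A,B,B,C], depth=4
Final depth = 4

4


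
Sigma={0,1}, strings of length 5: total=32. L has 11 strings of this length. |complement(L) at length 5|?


Alphabet: {0,1}
String length: 5
Total strings of length 5 = 2^5 = 32
Strings in L = 11
Complement = total - |L|
= 32 - 11
= 21

21


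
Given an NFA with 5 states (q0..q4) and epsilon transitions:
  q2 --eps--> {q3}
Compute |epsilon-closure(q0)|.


Starting from q0
Initialize closure = {q0}
q0 has no outgoing epsilon transitions -> nothing to add
Final closure: {q0}
Size = 1

1


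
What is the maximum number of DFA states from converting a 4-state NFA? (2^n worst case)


NFA has 4 states
Subset construction: each DFA state = subset of NFA states
Maximum subsets = 2^4
2^4 = 16

16


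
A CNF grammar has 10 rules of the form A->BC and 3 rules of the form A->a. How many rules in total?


CNF allows two rule forms:
  A -> BC (binary): 10 rules
  A -> a (terminal): 3 rules
Total = 10 + 3 = 13

13


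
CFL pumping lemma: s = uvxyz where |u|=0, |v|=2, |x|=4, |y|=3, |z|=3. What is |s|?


|s| = |u| + |v| + |x| + |y| + |z|
= 0 + 2 + 4 + 3 + 3
= 2 + 4 + 6
= 6 + 6
= 12

12


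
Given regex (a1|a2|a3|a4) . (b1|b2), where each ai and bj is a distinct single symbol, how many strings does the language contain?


First group: 4 alternatives
Second group: 2 alternatives
Concatenation: each choice from group 1 pairs with each from group 2
Total = 4 x 2 = 8

8


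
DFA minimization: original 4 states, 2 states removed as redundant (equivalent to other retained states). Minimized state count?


Original DFA: 4 states
Redundant states removed: 2
Minimized states = original - removed
= 4 - 2
= 2

2


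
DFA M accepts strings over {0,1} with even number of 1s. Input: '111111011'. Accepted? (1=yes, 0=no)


DFA has 2 states: q_even (start, accept=yes) and q_odd
Processing string '111111011' character by character:
  Position 0: read '1', 1-count=1 -> q_odd
  Position 1: read '1', 1-count=2 -> q_even
  Position 2: read '1', 1-count=3 -> q_odd
  Position 3: read '1', 1-count=4 -> q_even
  Position 4: read '1', 1-count=5 -> q_odd
  Position 5: read '1', 1-count=6 -> q_even
  Position 6: read '0', 1-count=6 -> q_even (no change)
  Position 7: read '1', 1-count=7 -> q_odd
  Position 8: read '1', 1-count=8 -> q_even
Final state: q_even, total 1s = 8 (even); the DFA requires an even count -> accept

1


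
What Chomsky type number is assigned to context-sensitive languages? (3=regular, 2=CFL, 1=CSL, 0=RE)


Chomsky hierarchy levels:
  Type 3: Regular (DFA/NFA/regex)
  Type 2: Context-free (PDA)
  Type 1: Context-sensitive
  Type 0: Recursively enumerable (TM)
'context-sensitive' corresponds to Type 1

1


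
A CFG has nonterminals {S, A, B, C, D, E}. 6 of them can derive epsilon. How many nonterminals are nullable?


Nonterminals: {S, A, B, C, D, E}
A nonterminal is nullable if it can derive epsilon
Counting nullable nonterminals: 6
Total nullable = 6

6


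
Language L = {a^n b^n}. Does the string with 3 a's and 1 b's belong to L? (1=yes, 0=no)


Language requires equal numbers of a's and b's
PDA pushes for each 'a', pops for each 'b'
Number of a's = 3
Number of b's = 1
3 != 1 -> Reject

0


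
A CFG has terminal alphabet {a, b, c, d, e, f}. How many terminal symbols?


Terminal symbols: a, b, c, d, e, f
Counting each: a (#1), b (#2), c (#3), d (#4), e (#5), f (#6)
Total = 6

6


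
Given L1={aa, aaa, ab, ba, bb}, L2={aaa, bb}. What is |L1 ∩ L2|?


L1 = {aa, aaa, ab, ba, bb}
L2 = {aaa, bb}
Checking each string in L1 against L2:
  'aa': in L2? No
  'aaa': in L2? Yes
  'ab': in L2? No
  'ba': in L2? No
  'bb': in L2? Yes
Intersection = {aaa, bb}
|L1 ∩ L2| = 2

2


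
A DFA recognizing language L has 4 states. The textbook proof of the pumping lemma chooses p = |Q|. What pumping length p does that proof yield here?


Pumping lemma for regular languages (standard proof):
Take p = |Q|, the number of DFA states.
Any string of length >= |Q| passes through |Q|+1 states while reading its first |Q| symbols,
so by pigeonhole some state repeats, giving the loop that can be pumped.
Here |Q| = 4
Therefore the proof uses p = 4

4


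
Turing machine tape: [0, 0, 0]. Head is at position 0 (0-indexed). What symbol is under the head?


Tape: [0, 0, 0]
Positions: 0 1 2
Values:    0 0 0
Head at position 0
tape[0] = 0

0


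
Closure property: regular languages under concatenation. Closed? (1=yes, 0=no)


Regular languages are closed under:
- Union (DFA product construction)
- Intersection (DFA product construction)
- Complement (swap accept/reject states)
- Concatenation (NFA construction)
- Kleene star (NFA construction)
concatenation is in this list
Therefore: closed

1


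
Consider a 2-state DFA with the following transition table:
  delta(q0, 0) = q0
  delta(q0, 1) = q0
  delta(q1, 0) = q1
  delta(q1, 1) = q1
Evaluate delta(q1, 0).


Looking up transition function:
delta(q1, 0) in the table
Row: q1, Column: 0
Result: q1

q1


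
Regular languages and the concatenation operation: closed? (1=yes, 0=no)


Regular languages are closed under all standard operations:
- Union: Yes (product construction)
- Intersection: Yes (product construction)
- Complement: Yes (swap accept/reject)
- Concatenation: Yes (NFA construction)
Operation: concatenation -> Closed

1


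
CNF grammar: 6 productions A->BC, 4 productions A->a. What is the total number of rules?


CNF allows two rule forms:
  A -> BC (binary): 6 rules
  A -> a (terminal): 4 rules
Total = 6 + 4 = 10

10


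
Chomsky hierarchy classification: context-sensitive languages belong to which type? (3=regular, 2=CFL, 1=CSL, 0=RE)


Chomsky hierarchy levels:
  Type 3: Regular (DFA/NFA/regex)
  Type 2: Context-free (PDA)
  Type 1: Context-sensitive
  Type 0: Recursively enumerable (TM)
'context-sensitive' corresponds to Type 1

1


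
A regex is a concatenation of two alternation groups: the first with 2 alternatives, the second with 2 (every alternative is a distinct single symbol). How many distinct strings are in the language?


First group: 2 alternatives
Second group: 2 alternatives
Concatenation: each choice from group 1 pairs with each from group 2
Total = 2 x 2 = 4

4


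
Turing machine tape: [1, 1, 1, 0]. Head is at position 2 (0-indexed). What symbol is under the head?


Tape: [1, 1, 1, 0]
Positions: 0 1 2 3
Values:    1 1 1 0
Head at position 2
tape[2] = 1

1


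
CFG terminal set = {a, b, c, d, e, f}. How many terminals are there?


Terminal symbols: a, b, c, d, e, f
Counting each: a (#1), b (#2), c (#3), d (#4), e (#5), f (#6)
Total = 6

6


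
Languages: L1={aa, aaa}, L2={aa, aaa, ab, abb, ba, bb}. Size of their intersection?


L1 = {aa, aaa}
L2 = {aa, aaa, ab, abb, ba, bb}
Checking each string in L1 against L2:
  'aa': in L2? Yes
  'aaa': in L2? Yes
Intersection = {aa, aaa}
|L1 ∩ L2| = 2

2


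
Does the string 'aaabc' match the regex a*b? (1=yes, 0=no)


Pattern: a*b
String: 'aaabc'
Pattern requires: zero or more 'a's followed by exactly one 'b'
Found 3 leading 'a's
Remaining: 'bc'
Remaining is not 'b' -> no match
Result: 0

0


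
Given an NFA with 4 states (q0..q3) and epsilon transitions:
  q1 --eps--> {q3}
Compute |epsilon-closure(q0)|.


Starting from q0
Initialize closure = {q0}
q0 has no outgoing epsilon transitions -> nothing to add
Final closure: {q0}
Size = 1

1


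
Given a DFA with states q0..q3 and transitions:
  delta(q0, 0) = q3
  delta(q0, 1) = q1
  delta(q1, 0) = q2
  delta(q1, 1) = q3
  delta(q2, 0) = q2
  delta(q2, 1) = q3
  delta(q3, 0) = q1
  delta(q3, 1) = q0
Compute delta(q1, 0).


Looking up transition function:
delta(q1, 0) in the table
Row: q1, Column: 0
Result: q2

q2


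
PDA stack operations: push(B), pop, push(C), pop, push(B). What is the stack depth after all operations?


Tracing stack operations:
  push(B) -> stack = [B], depth=1
  pop -> removed B, stack = [], depth=0
  push(C) -> stack = [C], depth=1
  pop -> removed C, stack = [], depth=0
  push(B) -> stack = [B], depth=1
Final depth = 1

1


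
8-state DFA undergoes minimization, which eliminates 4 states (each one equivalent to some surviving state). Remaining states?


Original DFA: 8 states
Redundant states removed: 4
Minimized states = original - removed
= 8 - 4
= 4

4


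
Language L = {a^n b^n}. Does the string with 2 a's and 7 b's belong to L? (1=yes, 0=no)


Language requires equal numbers of a's and b's
PDA pushes for each 'a', pops for each 'b'
Number of a's = 2
Number of b's = 7
2 != 7 -> Reject

0


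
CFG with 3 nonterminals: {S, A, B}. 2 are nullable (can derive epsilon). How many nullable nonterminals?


Nonterminals: {S, A, B}
A nonterminal is nullable if it can derive epsilon
Counting nullable nonterminals: 2
Total nullable = 2

2


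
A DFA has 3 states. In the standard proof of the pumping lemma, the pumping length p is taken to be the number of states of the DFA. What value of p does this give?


Pumping lemma for regular languages (standard proof):
Take p = |Q|, the number of DFA states.
Any string of length >= |Q| passes through |Q|+1 states while reading its first |Q| symbols,
so by pigeonhole some state repeats, giving the loop that can be pumped.
Here |Q| = 3
Therefore the proof uses p = 3

3


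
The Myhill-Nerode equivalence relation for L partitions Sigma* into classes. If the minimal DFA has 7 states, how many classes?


Myhill-Nerode theorem:
Number of equivalence classes = number of states in minimal DFA
Minimal DFA states = 7
Therefore equivalence classes = 7

7


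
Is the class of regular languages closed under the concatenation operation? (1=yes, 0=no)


Regular languages are closed under:
- Union (DFA product construction)
- Intersection (DFA product construction)
- Complement (swap accept/reject states)
- Concatenation (NFA construction)
- Kleene star (NFA construction)
concatenation is in this list
Therefore: closed

1


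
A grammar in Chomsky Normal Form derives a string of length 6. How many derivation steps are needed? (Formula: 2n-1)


Chomsky Normal Form derivation:
String length n = 6
Each step either:
  - Splits a nonterminal into two (n-1 such steps)
  - Converts a nonterminal to terminal (n such steps)
Total = (n-1) + n = 2n - 1
= 2(6) - 1
= 12 - 1
= 11

11


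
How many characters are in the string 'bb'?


String: 'bb'
Counting characters:
  'b' appears 2 time(s)
Total length = 0 + 2 = 2

2


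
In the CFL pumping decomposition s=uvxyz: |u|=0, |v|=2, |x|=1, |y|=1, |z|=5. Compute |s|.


|s| = |u| + |v| + |x| + |y| + |z|
= 0 + 2 + 1 + 1 + 5
= 2 + 1 + 6
= 3 + 6
= 9

9


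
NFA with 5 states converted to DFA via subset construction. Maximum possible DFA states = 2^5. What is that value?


NFA has 5 states
Subset construction: each DFA state = subset of NFA states
Maximum subsets = 2^5
2^5 = 32

32


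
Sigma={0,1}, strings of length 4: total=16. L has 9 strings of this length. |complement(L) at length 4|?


Alphabet: {0,1}
String length: 4
Total strings of length 4 = 2^4 = 16
Strings in L = 9
Complement = total - |L|
= 16 - 9
= 7

7


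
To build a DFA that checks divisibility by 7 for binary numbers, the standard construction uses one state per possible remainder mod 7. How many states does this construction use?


Divisibility by 7 is tracked via the remainder mod 7: 0, 1, ..., 6
The construction assigns one state to each remainder
Number of remainders = 7

7


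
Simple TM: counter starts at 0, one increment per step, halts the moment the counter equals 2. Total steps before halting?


Counter starts at 0. Counting sequence:
  Step 1: counter = 1
  Step 2: counter = 2
Counter reached 2 -> halt
Total steps = 2

2


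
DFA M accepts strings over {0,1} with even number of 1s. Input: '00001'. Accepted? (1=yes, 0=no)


DFA has 2 states: q_even (start, accept=yes) and q_odd
Processing string '00001' character by character:
  Position 0: read '0', 1-count=0 -> q_even (no change)
  Position 1: read '0', 1-count=0 -> q_even (no change)
  Position 2: read '0', 1-count=0 -> q_even (no change)
  Position 3: read '0', 1-count=0 -> q_even (no change)
  Position 4: read '1', 1-count=1 -> q_odd
Final state: q_odd, total 1s = 1 (odd); the DFA requires an even count -> reject

0


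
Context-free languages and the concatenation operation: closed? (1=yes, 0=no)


CFL closure properties:
  Closed under: union, concatenation, Kleene star
  NOT closed under: intersection, complement
Operation 'concatenation' is in closed list -> Yes (closed)

1


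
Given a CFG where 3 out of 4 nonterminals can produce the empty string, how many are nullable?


Nonterminals: {S, A, B, C}
A nonterminal is nullable if it can derive epsilon
Counting nullable nonterminals: 3
Total nullable = 3

3


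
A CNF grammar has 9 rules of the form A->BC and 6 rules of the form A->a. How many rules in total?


CNF allows two rule forms:
  A -> BC (binary): 9 rules
  A -> a (terminal): 6 rules
Total = 9 + 6 = 15

15


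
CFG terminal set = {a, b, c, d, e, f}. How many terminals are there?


Terminal symbols: a, b, c, d, e, f
Counting each: a (#1), b (#2), c (#3), d (#4), e (#5), f (#6)
Total = 6

6


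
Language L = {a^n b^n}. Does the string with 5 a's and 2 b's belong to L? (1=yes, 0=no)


Language requires equal numbers of a's and b's
PDA pushes for each 'a', pops for each 'b'
Number of a's = 5
Number of b's = 2
5 != 2 -> Reject

0


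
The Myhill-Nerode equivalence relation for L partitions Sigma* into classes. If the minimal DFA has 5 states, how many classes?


Myhill-Nerode theorem:
Number of equivalence classes = number of states in minimal DFA
Minimal DFA states = 5
Therefore equivalence classes = 5

5


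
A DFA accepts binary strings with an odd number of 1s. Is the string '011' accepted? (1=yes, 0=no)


DFA has 2 states: q_even (start, accept=no) and q_odd
Processing string '011' character by character:
  Position 0: read '0', 1-count=0 -> q_even (no change)
  Position 1: read '1', 1-count=1 -> q_odd
  Position 2: read '1', 1-count=2 -> q_even
Final state: q_even, total 1s = 2 (even); the DFA requires an odd count -> reject

0


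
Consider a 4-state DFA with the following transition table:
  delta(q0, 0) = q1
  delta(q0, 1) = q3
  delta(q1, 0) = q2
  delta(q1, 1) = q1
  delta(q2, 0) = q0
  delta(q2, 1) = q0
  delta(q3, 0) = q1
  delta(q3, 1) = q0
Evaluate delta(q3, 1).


Looking up transition function:
delta(q3, 1) in the table
Row: q3, Column: 1
Result: q0

q0


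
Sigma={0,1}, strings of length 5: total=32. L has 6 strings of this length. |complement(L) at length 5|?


Alphabet: {0,1}
String length: 5
Total strings of length 5 = 2^5 = 32
Strings in L = 6
Complement = total - |L|
= 32 - 6
= 26

26


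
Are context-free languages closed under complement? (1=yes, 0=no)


CFL closure properties:
  Closed under: union, concatenation, Kleene star
  NOT closed under: intersection, complement
Operation 'complement' is in not-closed list -> No (not closed)

0


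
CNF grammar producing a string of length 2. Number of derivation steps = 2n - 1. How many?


Chomsky Normal Form derivation:
String length n = 2
Each step either:
  - Splits a nonterminal into two (n-1 such steps)
  - Converts a nonterminal to terminal (n such steps)
Total = (n-1) + n = 2n - 1
= 2(2) - 1
= 4 - 1
= 3

3


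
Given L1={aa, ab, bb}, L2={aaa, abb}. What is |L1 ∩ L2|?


L1 = {aa, ab, bb}
L2 = {aaa, abb}
Checking each string in L1 against L2:
  'aa': in L2? No
  'ab': in L2? No
  'bb': in L2? No
Intersection = {}
|L1 ∩ L2| = 0

0


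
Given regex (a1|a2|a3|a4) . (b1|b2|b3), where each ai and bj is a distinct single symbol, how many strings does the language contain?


First group: 4 alternatives
Second group: 3 alternatives
Concatenation: each choice from group 1 pairs with each from group 2
Total = 4 x 3 = 12

12


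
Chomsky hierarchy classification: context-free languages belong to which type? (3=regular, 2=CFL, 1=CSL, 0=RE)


Chomsky hierarchy levels:
  Type 3: Regular (DFA/NFA/regex)
  Type 2: Context-free (PDA)
  Type 1: Context-sensitive
  Type 0: Recursively enumerable (TM)
'context-free' corresponds to Type 2

2


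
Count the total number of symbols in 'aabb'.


String: 'aabb'
Counting characters:
  'a' appears 2 time(s)
  'b' appears 2 time(s)
Total length = 2 + 2 = 4

4


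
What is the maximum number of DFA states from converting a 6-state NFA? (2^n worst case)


NFA has 6 states
Subset construction: each DFA state = subset of NFA states
Maximum subsets = 2^6
2^6 = 64

64


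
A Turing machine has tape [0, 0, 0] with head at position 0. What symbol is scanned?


Tape: [0, 0, 0]
Positions: 0 1 2
Values:    0 0 0
Head at position 0
tape[0] = 0

0


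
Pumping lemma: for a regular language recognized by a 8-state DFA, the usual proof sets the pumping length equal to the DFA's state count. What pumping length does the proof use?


Pumping lemma for regular languages (standard proof):
Take p = |Q|, the number of DFA states.
Any string of length >= |Q| passes through |Q|+1 states while reading its first |Q| symbols,
so by pigeonhole some state repeats, giving the loop that can be pumped.
Here |Q| = 8
Therefore the proof uses p = 8

8


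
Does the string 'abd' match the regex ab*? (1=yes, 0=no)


Pattern: ab*
String: 'abd'
Pattern requires: exactly one 'a' followed by zero or more 'b's
First char is 'a' -> OK
Rest 'bd': all b's? No
Result: 0

0


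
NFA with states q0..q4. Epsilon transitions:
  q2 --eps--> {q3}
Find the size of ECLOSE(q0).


Starting from q0
Initialize closure = {q0}
q0 has no outgoing epsilon transitions -> nothing to add
Final closure: {q0}
Size = 1

1


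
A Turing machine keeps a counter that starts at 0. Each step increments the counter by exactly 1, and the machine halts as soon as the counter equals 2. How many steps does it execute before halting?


Counter starts at 0. Counting sequence:
  Step 1: counter = 1
  Step 2: counter = 2
Counter reached 2 -> halt
Total steps = 2

2


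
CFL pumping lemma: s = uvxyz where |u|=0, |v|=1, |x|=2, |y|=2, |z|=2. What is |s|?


|s| = |u| + |v| + |x| + |y| + |z|
= 0 + 1 + 2 + 2 + 2
= 1 + 2 + 4
= 3 + 4
= 7

7


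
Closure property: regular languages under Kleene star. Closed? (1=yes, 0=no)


Regular languages are closed under:
- Union (DFA product construction)
- Intersection (DFA product construction)
- Complement (swap accept/reject states)
- Concatenation (NFA construction)
- Kleene star (NFA construction)
Kleene star is in this list
Therefore: closed

1


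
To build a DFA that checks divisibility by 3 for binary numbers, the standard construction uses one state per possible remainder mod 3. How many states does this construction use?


Divisibility by 3 is tracked via the remainder mod 3: 0, 1, ..., 2
The construction assigns one state to each remainder
Number of remainders = 3

3


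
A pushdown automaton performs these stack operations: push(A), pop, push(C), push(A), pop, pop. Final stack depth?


Tracing stack operations:
  push(A) -> stack = [A], depth=1
  pop -> removed A, stack = [], depth=0
  push(C) -> stack = [C], depth=1
  push(A) -> stack = [C,A], depth=2
  pop -> removed A, stack = [C], depth=1
  pop -> removed C, stack = [], depth=0
Final depth = 0

0


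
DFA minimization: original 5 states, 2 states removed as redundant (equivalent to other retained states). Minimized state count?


Original DFA: 5 states
Redundant states removed: 2
Minimized states = original - removed
= 5 - 2
= 3

3


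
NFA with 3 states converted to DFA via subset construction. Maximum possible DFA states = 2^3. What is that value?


NFA has 3 states
Subset construction: each DFA state = subset of NFA states
Maximum subsets = 2^3
2^3 = 8

8


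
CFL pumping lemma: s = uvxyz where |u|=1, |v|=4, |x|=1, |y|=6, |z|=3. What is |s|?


|s| = |u| + |v| + |x| + |y| + |z|
= 1 + 4 + 1 + 6 + 3
= 5 + 1 + 9
= 6 + 9
= 15

15


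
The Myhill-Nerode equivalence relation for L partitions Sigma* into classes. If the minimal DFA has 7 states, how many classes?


Myhill-Nerode theorem:
Number of equivalence classes = number of states in minimal DFA
Minimal DFA states = 7
Therefore equivalence classes = 7

7


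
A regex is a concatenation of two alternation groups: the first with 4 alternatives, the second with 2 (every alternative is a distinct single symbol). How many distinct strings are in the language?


First group: 4 alternatives
Second group: 2 alternatives
Concatenation: each choice from group 1 pairs with each from group 2
Total = 4 x 2 = 8

8


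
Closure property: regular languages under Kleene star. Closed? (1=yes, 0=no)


Regular languages are closed under:
- Union (DFA product construction)
- Intersection (DFA product construction)
- Complement (swap accept/reject states)
- Concatenation (NFA construction)
- Kleene star (NFA construction)
Kleene star is in this list
Therefore: closed

1


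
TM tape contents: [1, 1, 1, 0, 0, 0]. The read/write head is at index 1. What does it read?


Tape: [1, 1, 1, 0, 0, 0]
Positions: 0 1 2 3 4 5
Values:    1 1 1 0 0 0
Head at position 1
tape[1] = 1

1


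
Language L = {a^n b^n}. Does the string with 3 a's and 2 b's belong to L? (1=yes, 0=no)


Language requires equal numbers of a's and b's
PDA pushes for each 'a', pops for each 'b'
Number of a's = 3
Number of b's = 2
3 != 2 -> Reject

0


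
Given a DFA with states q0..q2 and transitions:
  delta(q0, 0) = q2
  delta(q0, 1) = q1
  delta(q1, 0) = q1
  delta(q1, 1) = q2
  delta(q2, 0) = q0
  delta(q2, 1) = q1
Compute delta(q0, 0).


Looking up transition function:
delta(q0, 0) in the table
Row: q0, Column: 0
Result: q2

q2


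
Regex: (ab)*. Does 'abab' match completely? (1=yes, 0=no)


Pattern: (ab)*
String: 'abab'
Pattern requires: zero or more repetitions of 'ab'
Pairs: ['ab', 'ab']
All pairs are 'ab'? Yes
Result: 1

1


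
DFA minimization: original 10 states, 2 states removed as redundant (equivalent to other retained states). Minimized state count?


Original DFA: 10 states
Redundant states removed: 2
Minimized states = original - removed
= 10 - 2
= 8

8


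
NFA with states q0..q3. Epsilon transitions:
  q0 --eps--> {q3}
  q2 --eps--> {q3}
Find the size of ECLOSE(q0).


Starting from q0
Initialize closure = {q0}
Follow epsilon from q0 -> add q3
Final closure: {q0, q3}
Size = 2

2


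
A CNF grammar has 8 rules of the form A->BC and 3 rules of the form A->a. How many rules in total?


CNF allows two rule forms:
  A -> BC (binary): 8 rules
  A -> a (terminal): 3 rules
Total = 8 + 3 = 11

11


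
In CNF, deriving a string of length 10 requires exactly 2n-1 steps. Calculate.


Chomsky Normal Form derivation:
String length n = 10
Each step either:
  - Splits a nonterminal into two (n-1 such steps)
  - Converts a nonterminal to terminal (n such steps)
Total = (n-1) + n = 2n - 1
= 2(10) - 1
= 20 - 1
= 19

19


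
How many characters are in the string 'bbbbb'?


String: 'bbbbb'
Counting characters:
  'b' appears 5 time(s)
Total length = 0 + 5 = 5

5


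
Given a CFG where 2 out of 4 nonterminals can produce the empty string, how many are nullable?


Nonterminals: {S, A, B, C}
A nonterminal is nullable if it can derive epsilon
Counting nullable nonterminals: 2
Total nullable = 2

2


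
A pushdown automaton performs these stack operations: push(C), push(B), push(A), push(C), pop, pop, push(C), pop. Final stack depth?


Tracing stack operations:
  push(C) -> stack = [C], depth=1
  push(B) -> stack = [C,B], depth=2
  push(A) -> stack = [C,B,A], depth=3
  push(C) -> stack = [C,B,A,C], depth=4
  pop -> removed C, stack = [C,B,A], depth=3
  pop -> removed A, stack = [C,B], depth=2
  push(C) -> stack = [C,B,C], depth=3
  pop -> removed C, stack = [C,B], depth=2
Final depth = 2

2


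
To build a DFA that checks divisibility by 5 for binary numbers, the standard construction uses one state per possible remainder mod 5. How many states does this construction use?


Divisibility by 5 is tracked via the remainder mod 5: 0, 1, ..., 4
The construction assigns one state to each remainder
Number of remainders = 5

5


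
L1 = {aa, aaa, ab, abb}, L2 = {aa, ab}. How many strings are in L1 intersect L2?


L1 = {aa, aaa, ab, abb}
L2 = {aa, ab}
Checking each string in L1 against L2:
  'aa': in L2? Yes
  'aaa': in L2? No
  'ab': in L2? Yes
  'abb': in L2? No
Intersection = {aa, ab}
|L1 ∩ L2| = 2

2


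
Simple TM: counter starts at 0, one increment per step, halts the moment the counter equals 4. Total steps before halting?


Counter starts at 0. Counting sequence:
  Step 1: counter = 1
  Step 2: counter = 2
  Step 3: counter = 3
  Step 4: counter = 4
Counter reached 4 -> halt
Total steps = 4

4


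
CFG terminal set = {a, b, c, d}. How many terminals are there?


Terminal symbols: a, b, c, d
Counting each: a (#1), b (#2), c (#3), d (#4)
Total = 4

4


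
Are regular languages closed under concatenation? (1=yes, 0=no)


Regular languages are closed under all standard operations:
- Union: Yes (product construction)
- Intersection: Yes (product construction)
- Complement: Yes (swap accept/reject)
- Concatenation: Yes (NFA construction)
Operation: concatenation -> Closed

1


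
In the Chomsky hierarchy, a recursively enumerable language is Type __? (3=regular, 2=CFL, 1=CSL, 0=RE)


Chomsky hierarchy levels:
  Type 3: Regular (DFA/NFA/regex)
  Type 2: Context-free (PDA)
  Type 1: Context-sensitive
  Type 0: Recursively enumerable (TM)
'recursively enumerable' corresponds to Type 0

0


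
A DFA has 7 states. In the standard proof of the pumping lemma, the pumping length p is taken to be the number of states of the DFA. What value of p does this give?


Pumping lemma for regular languages (standard proof):
Take p = |Q|, the number of DFA states.
Any string of length >= |Q| passes through |Q|+1 states while reading its first |Q| symbols,
so by pigeonhole some state repeats, giving the loop that can be pumped.
Here |Q| = 7
Therefore the proof uses p = 7

7


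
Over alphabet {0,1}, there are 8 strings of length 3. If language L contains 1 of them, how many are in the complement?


Alphabet: {0,1}
String length: 3
Total strings of length 3 = 2^3 = 8
Strings in L = 1
Complement = total - |L|
= 8 - 1
= 7

7


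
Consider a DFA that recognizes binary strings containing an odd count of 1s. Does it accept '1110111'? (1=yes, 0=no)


DFA has 2 states: q_even (start, accept=no) and q_odd
Processing string '1110111' character by character:
  Position 0: read '1', 1-count=1 -> q_odd
  Position 1: read '1', 1-count=2 -> q_even
  Position 2: read '1', 1-count=3 -> q_odd
  Position 3: read '0', 1-count=3 -> q_odd (no change)
  Position 4: read '1', 1-count=4 -> q_even
  Position 5: read '1', 1-count=5 -> q_odd
  Position 6: read '1', 1-count=6 -> q_even
Final state: q_even, total 1s = 6 (even); the DFA requires an odd count -> reject

0


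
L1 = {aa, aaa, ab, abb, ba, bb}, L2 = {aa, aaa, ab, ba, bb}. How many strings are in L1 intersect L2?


L1 = {aa, aaa, ab, abb, ba, bb}
L2 = {aa, aaa, ab, ba, bb}
Checking each string in L1 against L2:
  'aa': in L2? Yes
  'aaa': in L2? Yes
  'ab': in L2? Yes
  'abb': in L2? No
  'ba': in L2? Yes
  'bb': in L2? Yes
Intersection = {aa, aaa, ab, ba, bb}
|L1 ∩ L2| = 5

5


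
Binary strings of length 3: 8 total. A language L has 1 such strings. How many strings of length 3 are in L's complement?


Alphabet: {0,1}
String length: 3
Total strings of length 3 = 2^3 = 8
Strings in L = 1
Complement = total - |L|
= 8 - 1
= 7

7


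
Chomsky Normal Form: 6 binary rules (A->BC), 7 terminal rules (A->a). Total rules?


CNF allows two rule forms:
  A -> BC (binary): 6 rules
  A -> a (terminal): 7 rules
Total = 6 + 7 = 13

13


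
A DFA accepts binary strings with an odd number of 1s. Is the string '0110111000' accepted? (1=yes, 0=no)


DFA has 2 states: q_even (start, accept=no) and q_odd
Processing string '0110111000' character by character:
  Position 0: read '0', 1-count=0 -> q_even (no change)
  Position 1: read '1', 1-count=1 -> q_odd
  Position 2: read '1', 1-count=2 -> q_even
  Position 3: read '0', 1-count=2 -> q_even (no change)
  Position 4: read '1', 1-count=3 -> q_odd
  Position 5: read '1', 1-count=4 -> q_even
  Position 6: read '1', 1-count=5 -> q_odd
  Position 7: read '0', 1-count=5 -> q_odd (no change)
  Position 8: read '0', 1-count=5 -> q_odd (no change)
  Position 9: read '0', 1-count=5 -> q_odd (no change)
Final state: q_odd, total 1s = 5 (odd); the DFA requires an odd count -> accept

1


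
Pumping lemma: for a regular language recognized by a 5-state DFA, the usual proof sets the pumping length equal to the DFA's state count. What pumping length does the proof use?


Pumping lemma for regular languages (standard proof):
Take p = |Q|, the number of DFA states.
Any string of length >= |Q| passes through |Q|+1 states while reading its first |Q| symbols,
so by pigeonhole some state repeats, giving the loop that can be pumped.
Here |Q| = 5
Therefore the proof uses p = 5

5


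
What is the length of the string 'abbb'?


String: 'abbb'
Counting characters:
  'a' appears 1 time(s)
  'b' appears 3 time(s)
Total length = 1 + 3 = 4

4


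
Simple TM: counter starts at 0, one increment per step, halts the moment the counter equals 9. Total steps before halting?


Counter starts at 0. Counting sequence:
  Step 1: counter = 1
  Step 2: counter = 2
  Step 3: counter = 3
  Step 4: counter = 4
  Step 5: counter = 5
  Step 6: counter = 6
  ...
  Step 9: counter = 9
Counter reached 9 -> halt
Total steps = 9

9


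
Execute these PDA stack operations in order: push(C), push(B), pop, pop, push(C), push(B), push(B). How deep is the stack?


Tracing stack operations:
  push(C) -> stack = [C], depth=1
  push(B) -> stack = [C,B], depth=2
  pop -> removed B, stack = [C], depth=1
  pop -> removed C, stack = [], depth=0
  push(C) -> stack = [C], depth=1
  push(B) -> stack = [C,B], depth=2
  push(B) -> stack = [C,B,B], depth=3
Final depth = 3

3


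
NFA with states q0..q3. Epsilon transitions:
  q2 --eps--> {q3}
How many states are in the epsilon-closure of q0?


Starting from q0
Initialize closure = {q0}
q0 has no outgoing epsilon transitions -> nothing to add
Final closure: {q0}
Size = 1

1


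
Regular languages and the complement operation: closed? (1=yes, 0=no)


Regular languages are closed under all standard operations:
- Union: Yes (product construction)
- Intersection: Yes (product construction)
- Complement: Yes (swap accept/reject)
- Concatenation: Yes (NFA construction)
Operation: complement -> Closed

1


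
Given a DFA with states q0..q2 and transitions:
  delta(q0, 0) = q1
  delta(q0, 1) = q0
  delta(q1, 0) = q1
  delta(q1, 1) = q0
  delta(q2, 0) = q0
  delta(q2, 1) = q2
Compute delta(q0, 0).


Looking up transition function:
delta(q0, 0) in the table
Row: q0, Column: 0
Result: q1

q1


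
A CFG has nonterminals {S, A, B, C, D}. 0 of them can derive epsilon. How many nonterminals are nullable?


Nonterminals: {S, A, B, C, D}
A nonterminal is nullable if it can derive epsilon
Counting nullable nonterminals: 0
Total nullable = 0

0


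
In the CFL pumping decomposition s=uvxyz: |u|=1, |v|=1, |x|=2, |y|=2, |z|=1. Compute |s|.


|s| = |u| + |v| + |x| + |y| + |z|
= 1 + 1 + 2 + 2 + 1
= 2 + 2 + 3
= 4 + 3
= 7

7


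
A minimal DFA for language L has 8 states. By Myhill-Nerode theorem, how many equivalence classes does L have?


Myhill-Nerode theorem:
Number of equivalence classes = number of states in minimal DFA
Minimal DFA states = 8
Therefore equivalence classes = 8

8


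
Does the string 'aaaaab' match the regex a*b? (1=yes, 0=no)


Pattern: a*b
String: 'aaaaab'
Pattern requires: zero or more 'a's followed by exactly one 'b'
Found 5 leading 'a's
Remaining: 'b'
Remaining is exactly 'b' -> match
Result: 1

1


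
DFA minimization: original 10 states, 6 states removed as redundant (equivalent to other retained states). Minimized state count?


Original DFA: 10 states
Redundant states removed: 6
Minimized states = original - removed
= 10 - 6
= 4

4


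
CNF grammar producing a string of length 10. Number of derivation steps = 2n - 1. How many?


Chomsky Normal Form derivation:
String length n = 10
Each step either:
  - Splits a nonterminal into two (n-1 such steps)
  - Converts a nonterminal to terminal (n such steps)
Total = (n-1) + n = 2n - 1
= 2(10) - 1
= 20 - 1
= 19

19


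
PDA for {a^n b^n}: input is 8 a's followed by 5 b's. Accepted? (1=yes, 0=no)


Language requires equal numbers of a's and b's
PDA pushes for each 'a', pops for each 'b'
Number of a's = 8
Number of b's = 5
8 != 5 -> Reject

0


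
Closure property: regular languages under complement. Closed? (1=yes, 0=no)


Regular languages are closed under:
- Union (DFA product construction)
- Intersection (DFA product construction)
- Complement (swap accept/reject states)
- Concatenation (NFA construction)
- Kleene star (NFA construction)
complement is in this list
Therefore: closed

1


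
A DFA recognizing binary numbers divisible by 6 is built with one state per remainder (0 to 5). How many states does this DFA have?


Divisibility by 6 is tracked via the remainder mod 6: 0, 1, ..., 5
The construction assigns one state to each remainder
Number of remainders = 6

6


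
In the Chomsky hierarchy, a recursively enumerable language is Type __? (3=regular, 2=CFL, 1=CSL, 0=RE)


Chomsky hierarchy levels:
  Type 3: Regular (DFA/NFA/regex)
  Type 2: Context-free (PDA)
  Type 1: Context-sensitive
  Type 0: Recursively enumerable (TM)
'recursively enumerable' corresponds to Type 0

0


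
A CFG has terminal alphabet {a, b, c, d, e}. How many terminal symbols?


Terminal symbols: a, b, c, d, e
Counting each: a (#1), b (#2), c (#3), d (#4), e (#5)
Total = 5

5


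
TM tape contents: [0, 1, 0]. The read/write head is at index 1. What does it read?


Tape: [0, 1, 0]
Positions: 0 1 2
Values:    0 1 0
Head at position 1
tape[1] = 1

1


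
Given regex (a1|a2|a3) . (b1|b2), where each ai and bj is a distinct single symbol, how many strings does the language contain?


First group: 3 alternatives
Second group: 2 alternatives
Concatenation: each choice from group 1 pairs with each from group 2
Total = 3 x 2 = 6

6


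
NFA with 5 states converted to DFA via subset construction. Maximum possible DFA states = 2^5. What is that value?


NFA has 5 states
Subset construction: each DFA state = subset of NFA states
Maximum subsets = 2^5
2^5 = 32

32


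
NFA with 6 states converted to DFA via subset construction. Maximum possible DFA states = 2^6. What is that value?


NFA has 6 states
Subset construction: each DFA state = subset of NFA states
Maximum subsets = 2^6
2^6 = 64

64


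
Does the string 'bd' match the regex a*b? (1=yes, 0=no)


Pattern: a*b
String: 'bd'
Pattern requires: zero or more 'a's followed by exactly one 'b'
Found 0 leading 'a's
Remaining: 'bd'
Remaining is not 'b' -> no match
Result: 0

0


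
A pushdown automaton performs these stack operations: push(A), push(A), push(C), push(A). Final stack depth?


Tracing stack operations:
  push(A) -> stack = [A], depth=1
  push(A) -> stack = [A,A], depth=2
  push(C) -> stack = [A,A,C], depth=3
  push(A) -> stack = [A,A,C,A], depth=4
Final depth = 4

4


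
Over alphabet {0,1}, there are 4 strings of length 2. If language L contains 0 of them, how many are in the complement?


Alphabet: {0,1}
String length: 2
Total strings of length 2 = 2^2 = 4
Strings in L = 0
Complement = total - |L|
= 4 - 0
= 4

4


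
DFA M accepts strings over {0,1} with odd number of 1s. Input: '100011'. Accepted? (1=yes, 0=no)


DFA has 2 states: q_even (start, accept=no) and q_odd
Processing string '100011' character by character:
  Position 0: read '1', 1-count=1 -> q_odd
  Position 1: read '0', 1-count=1 -> q_odd (no change)
  Position 2: read '0', 1-count=1 -> q_odd (no change)
  Position 3: read '0', 1-count=1 -> q_odd (no change)
  Position 4: read '1', 1-count=2 -> q_even
  Position 5: read '1', 1-count=3 -> q_odd
Final state: q_odd, total 1s = 3 (odd); the DFA requires an odd count -> accept

1
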